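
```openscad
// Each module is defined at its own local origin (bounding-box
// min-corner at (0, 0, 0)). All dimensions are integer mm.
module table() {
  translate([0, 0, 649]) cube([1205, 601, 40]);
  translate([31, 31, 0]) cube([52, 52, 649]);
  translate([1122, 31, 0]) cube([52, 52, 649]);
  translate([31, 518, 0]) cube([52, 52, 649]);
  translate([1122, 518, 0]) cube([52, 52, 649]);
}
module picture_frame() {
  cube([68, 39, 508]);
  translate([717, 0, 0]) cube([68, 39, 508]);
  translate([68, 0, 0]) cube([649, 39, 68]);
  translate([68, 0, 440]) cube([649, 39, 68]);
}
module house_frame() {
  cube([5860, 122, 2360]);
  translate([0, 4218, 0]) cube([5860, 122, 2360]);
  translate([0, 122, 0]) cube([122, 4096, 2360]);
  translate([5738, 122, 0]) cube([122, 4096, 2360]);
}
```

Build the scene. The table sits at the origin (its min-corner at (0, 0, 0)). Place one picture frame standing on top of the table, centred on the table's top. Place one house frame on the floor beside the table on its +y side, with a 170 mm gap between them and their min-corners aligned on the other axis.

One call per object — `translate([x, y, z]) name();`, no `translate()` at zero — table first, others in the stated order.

table();
translate([210, 281, 689]) picture_frame();
translate([0, 771, 0]) house_frame();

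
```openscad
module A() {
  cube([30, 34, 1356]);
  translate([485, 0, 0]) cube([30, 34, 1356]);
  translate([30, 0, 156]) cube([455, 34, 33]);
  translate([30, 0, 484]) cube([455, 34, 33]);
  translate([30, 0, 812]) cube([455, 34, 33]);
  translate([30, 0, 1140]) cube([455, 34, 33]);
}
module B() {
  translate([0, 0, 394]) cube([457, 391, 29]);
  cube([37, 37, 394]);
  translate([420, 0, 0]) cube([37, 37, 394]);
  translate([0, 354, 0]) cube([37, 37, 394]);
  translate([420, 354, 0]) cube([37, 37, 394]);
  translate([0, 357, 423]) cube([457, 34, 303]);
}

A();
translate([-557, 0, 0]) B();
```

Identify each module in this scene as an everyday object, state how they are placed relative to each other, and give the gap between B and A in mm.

A is a ladder. B is a chair. The chair is on the floor beside the ladder on its −x side. The gap between the chair and the ladder is 100 mm.

The chair's nearest face is 100 mm from the ladder's −x face.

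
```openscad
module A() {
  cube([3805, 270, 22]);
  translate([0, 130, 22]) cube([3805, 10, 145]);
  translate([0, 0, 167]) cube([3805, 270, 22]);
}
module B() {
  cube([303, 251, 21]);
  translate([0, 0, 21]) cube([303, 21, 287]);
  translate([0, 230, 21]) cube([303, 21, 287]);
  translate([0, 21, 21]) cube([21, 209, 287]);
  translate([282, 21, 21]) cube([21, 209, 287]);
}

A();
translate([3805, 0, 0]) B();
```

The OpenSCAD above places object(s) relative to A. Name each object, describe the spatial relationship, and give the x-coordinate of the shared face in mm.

The I-beam's +x face and the open box's −x face are both at x = 3805 mm.

A is an I-beam. B is an open box. The open box is against the I-beam's +x side, with their −y faces flush. The x-coordinate of the shared face is 3805 mm.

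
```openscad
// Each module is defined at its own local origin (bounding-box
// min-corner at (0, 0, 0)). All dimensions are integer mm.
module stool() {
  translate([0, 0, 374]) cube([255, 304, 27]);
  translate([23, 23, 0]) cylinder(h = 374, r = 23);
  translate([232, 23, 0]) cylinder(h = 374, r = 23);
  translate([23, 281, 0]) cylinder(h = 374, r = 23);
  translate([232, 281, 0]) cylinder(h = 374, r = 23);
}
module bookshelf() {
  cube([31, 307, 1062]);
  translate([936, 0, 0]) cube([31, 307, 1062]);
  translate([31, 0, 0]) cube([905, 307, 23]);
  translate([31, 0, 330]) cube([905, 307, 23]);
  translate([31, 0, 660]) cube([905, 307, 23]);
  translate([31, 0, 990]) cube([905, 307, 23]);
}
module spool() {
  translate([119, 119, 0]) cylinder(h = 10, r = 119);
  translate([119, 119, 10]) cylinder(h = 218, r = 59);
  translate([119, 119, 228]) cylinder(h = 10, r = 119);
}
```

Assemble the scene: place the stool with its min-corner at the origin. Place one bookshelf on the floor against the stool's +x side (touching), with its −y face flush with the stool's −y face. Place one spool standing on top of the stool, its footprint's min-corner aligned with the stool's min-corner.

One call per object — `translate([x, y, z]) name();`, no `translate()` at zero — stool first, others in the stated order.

stool();
translate([255, 0, 0]) bookshelf();
translate([0, 0, 401]) spool();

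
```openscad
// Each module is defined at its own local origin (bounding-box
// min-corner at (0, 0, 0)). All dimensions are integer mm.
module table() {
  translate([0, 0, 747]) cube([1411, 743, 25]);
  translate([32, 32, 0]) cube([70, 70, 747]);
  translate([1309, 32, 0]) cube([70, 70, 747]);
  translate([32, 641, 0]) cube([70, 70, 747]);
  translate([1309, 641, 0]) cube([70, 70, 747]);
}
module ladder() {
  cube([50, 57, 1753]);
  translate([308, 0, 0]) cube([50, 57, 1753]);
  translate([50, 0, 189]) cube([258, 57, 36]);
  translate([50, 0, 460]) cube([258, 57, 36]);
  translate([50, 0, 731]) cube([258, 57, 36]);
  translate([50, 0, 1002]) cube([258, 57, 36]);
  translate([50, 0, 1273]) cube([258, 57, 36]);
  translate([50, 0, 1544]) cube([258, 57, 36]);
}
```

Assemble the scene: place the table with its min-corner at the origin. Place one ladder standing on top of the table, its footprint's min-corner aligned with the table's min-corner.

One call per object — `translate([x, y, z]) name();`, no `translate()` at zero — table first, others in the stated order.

table();
translate([0, 0, 772]) ladder();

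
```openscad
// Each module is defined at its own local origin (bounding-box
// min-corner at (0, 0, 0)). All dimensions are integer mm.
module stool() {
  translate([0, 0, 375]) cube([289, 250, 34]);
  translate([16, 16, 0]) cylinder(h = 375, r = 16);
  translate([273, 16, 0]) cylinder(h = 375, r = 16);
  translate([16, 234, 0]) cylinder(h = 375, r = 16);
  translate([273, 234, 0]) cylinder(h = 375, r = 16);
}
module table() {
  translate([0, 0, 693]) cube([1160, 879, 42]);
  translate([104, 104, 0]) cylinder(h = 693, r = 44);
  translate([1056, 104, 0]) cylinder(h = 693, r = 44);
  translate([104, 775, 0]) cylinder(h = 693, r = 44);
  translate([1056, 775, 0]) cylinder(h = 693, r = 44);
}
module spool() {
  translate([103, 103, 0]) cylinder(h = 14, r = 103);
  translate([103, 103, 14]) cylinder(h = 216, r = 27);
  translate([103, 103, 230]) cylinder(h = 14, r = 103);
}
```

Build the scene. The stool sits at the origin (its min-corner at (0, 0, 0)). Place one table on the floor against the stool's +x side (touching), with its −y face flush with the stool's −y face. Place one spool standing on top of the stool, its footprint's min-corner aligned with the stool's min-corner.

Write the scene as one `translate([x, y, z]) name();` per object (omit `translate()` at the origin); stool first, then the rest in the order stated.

stool();
translate([289, 0, 0]) table();
translate([0, 0, 409]) spool();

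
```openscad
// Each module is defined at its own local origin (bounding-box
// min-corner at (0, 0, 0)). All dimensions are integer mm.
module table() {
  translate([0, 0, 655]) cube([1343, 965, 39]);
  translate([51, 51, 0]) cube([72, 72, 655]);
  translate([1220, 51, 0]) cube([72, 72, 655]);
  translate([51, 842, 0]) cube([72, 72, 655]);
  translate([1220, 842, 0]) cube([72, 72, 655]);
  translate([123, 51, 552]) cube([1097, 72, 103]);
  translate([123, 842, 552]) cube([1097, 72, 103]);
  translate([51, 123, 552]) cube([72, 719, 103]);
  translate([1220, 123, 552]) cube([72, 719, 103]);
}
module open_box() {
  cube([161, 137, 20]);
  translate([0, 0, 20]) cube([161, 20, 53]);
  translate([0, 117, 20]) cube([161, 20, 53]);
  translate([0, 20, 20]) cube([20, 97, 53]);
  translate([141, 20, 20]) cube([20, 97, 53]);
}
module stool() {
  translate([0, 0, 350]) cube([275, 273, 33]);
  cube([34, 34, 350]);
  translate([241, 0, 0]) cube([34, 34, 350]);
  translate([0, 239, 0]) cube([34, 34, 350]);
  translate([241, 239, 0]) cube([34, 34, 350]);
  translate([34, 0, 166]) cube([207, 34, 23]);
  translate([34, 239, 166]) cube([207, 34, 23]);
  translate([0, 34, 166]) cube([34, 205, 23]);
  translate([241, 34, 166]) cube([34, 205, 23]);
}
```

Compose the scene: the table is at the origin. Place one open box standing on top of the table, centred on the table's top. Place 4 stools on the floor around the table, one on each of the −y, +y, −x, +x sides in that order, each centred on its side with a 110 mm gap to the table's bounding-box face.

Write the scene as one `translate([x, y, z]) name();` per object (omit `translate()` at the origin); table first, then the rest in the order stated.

table();
translate([591, 414, 694]) open_box();
translate([534, -383, 0]) stool();
translate([534, 1075, 0]) stool();
translate([-385, 346, 0]) stool();
translate([1453, 346, 0]) stool();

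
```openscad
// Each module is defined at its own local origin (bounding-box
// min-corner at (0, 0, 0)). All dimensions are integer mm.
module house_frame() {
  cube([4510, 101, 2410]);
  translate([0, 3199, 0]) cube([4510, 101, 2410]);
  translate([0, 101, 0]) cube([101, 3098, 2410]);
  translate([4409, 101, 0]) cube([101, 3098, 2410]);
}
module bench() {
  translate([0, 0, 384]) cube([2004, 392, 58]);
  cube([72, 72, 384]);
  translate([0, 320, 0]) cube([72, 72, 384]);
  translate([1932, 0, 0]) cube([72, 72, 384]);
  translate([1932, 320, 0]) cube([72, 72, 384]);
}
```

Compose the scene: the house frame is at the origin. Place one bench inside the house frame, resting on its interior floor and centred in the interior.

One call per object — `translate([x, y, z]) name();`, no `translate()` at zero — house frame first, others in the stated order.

house_frame();
translate([1253, 1454, 0]) bench();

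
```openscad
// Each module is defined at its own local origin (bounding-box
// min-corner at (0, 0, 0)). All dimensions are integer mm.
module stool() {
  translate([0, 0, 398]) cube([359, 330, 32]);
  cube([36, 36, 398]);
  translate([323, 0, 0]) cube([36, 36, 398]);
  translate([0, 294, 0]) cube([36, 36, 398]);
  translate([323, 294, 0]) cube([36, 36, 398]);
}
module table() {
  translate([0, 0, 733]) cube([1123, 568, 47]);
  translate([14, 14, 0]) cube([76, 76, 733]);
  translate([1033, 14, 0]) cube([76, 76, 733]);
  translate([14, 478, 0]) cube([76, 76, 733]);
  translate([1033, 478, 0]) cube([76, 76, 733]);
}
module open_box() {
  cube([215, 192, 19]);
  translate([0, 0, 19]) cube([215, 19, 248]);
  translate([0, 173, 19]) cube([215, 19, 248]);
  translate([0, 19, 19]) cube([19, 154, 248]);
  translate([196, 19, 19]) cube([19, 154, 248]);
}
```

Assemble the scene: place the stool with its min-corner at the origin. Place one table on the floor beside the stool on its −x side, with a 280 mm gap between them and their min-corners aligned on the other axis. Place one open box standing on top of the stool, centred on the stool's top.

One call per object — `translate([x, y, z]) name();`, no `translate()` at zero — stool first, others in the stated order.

stool();
translate([-1403, 0, 0]) table();
translate([72, 69, 430]) open_box();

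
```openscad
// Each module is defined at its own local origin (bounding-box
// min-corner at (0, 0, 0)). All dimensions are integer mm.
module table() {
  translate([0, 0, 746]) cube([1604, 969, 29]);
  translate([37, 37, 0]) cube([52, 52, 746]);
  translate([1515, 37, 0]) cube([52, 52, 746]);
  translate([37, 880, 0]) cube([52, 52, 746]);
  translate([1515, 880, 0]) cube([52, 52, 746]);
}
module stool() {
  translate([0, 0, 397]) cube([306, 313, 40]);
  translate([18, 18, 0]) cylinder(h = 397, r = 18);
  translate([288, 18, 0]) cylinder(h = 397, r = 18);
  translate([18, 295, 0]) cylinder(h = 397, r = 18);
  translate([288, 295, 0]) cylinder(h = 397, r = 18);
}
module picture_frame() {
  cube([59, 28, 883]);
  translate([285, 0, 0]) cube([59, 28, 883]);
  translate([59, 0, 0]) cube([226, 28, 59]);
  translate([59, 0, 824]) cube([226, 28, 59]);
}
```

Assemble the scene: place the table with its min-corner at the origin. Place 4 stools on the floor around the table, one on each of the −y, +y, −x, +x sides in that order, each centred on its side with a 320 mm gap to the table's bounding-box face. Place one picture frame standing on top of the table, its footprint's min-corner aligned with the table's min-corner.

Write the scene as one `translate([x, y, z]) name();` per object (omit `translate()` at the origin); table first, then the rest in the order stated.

table();
translate([649, -633, 0]) stool();
translate([649, 1289, 0]) stool();
translate([-626, 328, 0]) stool();
translate([1924, 328, 0]) stool();
translate([0, 0, 775]) picture_frame();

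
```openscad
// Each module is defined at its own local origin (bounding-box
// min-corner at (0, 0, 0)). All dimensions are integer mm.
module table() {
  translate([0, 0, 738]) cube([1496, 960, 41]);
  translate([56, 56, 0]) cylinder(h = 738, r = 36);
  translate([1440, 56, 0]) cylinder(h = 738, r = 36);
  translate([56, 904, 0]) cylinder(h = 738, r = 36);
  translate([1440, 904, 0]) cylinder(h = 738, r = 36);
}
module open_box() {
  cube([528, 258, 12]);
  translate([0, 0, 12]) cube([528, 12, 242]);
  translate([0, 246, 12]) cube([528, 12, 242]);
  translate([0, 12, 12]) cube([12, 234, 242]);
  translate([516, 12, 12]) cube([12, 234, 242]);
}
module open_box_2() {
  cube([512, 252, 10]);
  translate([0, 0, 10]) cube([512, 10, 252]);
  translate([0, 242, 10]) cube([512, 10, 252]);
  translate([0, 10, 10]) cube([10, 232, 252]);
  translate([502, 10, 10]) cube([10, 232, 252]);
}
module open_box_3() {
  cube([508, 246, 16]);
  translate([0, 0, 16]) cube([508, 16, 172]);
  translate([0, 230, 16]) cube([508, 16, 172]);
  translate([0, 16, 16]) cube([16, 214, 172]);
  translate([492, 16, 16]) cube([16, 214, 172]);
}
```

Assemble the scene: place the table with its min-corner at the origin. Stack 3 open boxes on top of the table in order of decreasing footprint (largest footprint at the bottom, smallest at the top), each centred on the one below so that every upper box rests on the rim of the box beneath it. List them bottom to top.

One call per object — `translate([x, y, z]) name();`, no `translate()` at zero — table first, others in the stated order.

table();
translate([484, 351, 779]) open_box();
translate([492, 354, 1033]) open_box_2();
translate([494, 357, 1295]) open_box_3();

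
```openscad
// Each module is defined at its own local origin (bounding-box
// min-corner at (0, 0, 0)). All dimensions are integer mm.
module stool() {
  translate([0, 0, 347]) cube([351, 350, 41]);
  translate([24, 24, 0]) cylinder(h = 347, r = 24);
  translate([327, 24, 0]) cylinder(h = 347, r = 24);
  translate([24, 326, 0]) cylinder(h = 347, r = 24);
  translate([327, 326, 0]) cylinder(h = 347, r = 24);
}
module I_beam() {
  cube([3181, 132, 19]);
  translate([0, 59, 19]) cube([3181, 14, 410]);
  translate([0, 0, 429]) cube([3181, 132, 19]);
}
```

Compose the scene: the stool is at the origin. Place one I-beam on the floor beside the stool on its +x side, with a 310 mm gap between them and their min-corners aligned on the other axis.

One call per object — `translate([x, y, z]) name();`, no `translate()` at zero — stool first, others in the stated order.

stool();
translate([661, 0, 0]) I_beam();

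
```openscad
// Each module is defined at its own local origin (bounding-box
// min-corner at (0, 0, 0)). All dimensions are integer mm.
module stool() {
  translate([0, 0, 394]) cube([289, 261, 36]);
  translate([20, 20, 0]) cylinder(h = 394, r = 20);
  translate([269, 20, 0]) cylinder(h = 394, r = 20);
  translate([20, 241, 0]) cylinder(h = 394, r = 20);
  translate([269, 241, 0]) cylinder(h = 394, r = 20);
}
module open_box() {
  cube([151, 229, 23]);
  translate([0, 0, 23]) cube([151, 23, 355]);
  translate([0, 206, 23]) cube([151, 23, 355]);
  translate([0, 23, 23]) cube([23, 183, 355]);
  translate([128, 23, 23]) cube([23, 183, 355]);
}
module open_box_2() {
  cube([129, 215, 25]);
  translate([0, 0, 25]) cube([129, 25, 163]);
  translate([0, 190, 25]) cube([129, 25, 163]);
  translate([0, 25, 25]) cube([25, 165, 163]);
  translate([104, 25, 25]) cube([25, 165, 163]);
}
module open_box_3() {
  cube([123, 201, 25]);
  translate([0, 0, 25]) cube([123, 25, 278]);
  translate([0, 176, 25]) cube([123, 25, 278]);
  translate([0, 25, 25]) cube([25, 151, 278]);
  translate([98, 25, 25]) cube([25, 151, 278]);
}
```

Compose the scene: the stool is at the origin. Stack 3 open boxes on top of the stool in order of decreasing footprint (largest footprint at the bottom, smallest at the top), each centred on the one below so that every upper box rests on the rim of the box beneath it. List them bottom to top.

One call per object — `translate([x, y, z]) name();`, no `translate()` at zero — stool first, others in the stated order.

stool();
translate([69, 16, 430]) open_box();
translate([80, 23, 808]) open_box_2();
translate([83, 30, 996]) open_box_3();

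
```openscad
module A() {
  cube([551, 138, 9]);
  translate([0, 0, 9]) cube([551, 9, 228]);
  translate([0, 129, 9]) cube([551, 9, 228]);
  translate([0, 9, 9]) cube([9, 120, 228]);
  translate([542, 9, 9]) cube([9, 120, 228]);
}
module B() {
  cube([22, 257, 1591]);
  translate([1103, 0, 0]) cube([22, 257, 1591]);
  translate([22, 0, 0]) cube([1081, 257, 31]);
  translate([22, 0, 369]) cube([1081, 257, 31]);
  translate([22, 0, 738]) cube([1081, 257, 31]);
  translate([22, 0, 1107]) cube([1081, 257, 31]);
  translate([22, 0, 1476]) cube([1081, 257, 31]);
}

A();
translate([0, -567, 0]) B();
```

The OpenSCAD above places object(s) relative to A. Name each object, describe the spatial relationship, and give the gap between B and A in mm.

A is an open box. B is a bookshelf. The bookshelf is on the floor beside the open box on its −y side. The gap between the bookshelf and the open box is 310 mm.

The bookshelf's nearest face is 310 mm from the open box's −y face.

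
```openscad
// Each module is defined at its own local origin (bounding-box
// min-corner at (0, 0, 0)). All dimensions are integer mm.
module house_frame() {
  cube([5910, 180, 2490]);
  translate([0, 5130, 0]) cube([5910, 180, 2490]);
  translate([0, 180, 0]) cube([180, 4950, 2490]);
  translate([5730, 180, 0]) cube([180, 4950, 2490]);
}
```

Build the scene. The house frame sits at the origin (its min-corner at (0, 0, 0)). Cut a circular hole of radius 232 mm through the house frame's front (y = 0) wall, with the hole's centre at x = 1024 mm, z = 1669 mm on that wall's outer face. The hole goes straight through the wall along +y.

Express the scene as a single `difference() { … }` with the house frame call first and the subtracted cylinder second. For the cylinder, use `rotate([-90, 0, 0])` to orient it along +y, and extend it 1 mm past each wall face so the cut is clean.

difference() {
  house_frame();
  translate([1024, -1, 1669]) rotate([-90, 0, 0]) cylinder(h = 182, r = 232);
}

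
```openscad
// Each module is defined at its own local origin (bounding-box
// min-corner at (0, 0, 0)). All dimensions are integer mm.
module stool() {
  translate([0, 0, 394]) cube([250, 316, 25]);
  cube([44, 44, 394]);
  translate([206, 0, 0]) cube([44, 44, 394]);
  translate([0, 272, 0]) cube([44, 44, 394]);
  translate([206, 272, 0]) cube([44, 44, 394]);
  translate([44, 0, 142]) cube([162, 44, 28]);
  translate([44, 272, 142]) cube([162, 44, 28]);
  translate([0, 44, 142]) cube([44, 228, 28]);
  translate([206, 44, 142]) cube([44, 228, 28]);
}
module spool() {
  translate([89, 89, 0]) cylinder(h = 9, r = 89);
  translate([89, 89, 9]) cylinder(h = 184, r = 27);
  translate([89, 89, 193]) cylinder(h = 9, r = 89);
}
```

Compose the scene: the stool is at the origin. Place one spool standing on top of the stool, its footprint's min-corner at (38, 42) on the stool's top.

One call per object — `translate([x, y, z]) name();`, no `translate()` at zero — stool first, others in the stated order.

stool();
translate([38, 42, 419]) spool();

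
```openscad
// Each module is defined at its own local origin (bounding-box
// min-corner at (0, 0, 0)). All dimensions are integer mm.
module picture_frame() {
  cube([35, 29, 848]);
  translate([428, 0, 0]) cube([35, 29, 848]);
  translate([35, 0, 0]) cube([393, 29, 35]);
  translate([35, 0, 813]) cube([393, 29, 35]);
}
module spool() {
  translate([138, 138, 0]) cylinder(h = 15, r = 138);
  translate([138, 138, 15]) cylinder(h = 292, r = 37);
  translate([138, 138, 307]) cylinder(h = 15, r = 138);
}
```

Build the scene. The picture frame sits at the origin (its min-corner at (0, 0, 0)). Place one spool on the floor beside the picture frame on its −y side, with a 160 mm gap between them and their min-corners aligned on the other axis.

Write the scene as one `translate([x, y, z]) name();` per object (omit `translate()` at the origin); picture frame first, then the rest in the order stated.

picture_frame();
translate([0, -436, 0]) spool();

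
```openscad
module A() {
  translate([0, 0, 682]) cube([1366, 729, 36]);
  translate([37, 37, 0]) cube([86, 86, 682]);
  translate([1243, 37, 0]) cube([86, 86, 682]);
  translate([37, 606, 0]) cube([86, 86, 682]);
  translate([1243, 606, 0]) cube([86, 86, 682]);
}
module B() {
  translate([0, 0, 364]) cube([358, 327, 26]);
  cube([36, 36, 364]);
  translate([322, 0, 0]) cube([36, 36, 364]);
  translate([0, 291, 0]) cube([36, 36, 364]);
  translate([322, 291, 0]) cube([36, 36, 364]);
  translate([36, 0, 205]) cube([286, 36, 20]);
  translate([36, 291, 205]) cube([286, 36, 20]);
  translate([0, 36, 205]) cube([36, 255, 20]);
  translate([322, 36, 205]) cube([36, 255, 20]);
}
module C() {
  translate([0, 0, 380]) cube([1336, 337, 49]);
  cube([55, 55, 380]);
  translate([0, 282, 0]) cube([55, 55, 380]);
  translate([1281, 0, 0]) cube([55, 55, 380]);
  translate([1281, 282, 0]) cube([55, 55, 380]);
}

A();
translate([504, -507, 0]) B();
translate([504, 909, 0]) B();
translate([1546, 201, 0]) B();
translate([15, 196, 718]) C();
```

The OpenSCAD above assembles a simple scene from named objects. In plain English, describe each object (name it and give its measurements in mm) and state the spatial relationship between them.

A is a rectangular dining table. The top is 1366×729×36 mm with its upper surface at z = 718 mm. It stands on four 86×86 mm square legs, each inset 37 mm from the nearest pair of top edges, running from the floor to the underside of the top.

B is a four-legged stool. The seat is a 358×327×26 mm slab whose top surface is at z = 390 mm; four square legs, each 36×36 mm in cross-section, run from the floor (z = 0) to the underside of the seat, each flush with a corner of the seat. Four stretchers, 36 mm wide and 20 mm tall, connect adjacent legs with their undersides at z = 205 mm, each running between the inner faces of the legs it joins and aligned with the legs' outer faces on the other axis.

C is a bench: a 1336×337 mm seat slab, 49 mm thick, top at z = 429 mm, on four 55×55 mm square legs flush with the seat corners and standing on z = 0.

Three stools sit around the table at the −y, +y, +x sides. The bench is on top of the table, centred.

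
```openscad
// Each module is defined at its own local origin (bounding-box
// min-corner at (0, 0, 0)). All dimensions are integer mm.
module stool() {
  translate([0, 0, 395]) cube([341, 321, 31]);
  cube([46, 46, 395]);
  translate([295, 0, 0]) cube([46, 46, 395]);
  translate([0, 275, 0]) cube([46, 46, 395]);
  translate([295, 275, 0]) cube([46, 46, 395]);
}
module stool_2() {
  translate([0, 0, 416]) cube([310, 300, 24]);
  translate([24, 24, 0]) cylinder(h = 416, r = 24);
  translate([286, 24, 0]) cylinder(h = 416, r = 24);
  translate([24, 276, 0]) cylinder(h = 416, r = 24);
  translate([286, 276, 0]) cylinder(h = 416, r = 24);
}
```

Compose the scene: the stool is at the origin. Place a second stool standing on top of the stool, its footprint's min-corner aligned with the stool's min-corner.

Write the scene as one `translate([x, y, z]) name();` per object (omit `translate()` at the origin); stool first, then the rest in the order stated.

stool();
translate([0, 0, 426]) stool_2();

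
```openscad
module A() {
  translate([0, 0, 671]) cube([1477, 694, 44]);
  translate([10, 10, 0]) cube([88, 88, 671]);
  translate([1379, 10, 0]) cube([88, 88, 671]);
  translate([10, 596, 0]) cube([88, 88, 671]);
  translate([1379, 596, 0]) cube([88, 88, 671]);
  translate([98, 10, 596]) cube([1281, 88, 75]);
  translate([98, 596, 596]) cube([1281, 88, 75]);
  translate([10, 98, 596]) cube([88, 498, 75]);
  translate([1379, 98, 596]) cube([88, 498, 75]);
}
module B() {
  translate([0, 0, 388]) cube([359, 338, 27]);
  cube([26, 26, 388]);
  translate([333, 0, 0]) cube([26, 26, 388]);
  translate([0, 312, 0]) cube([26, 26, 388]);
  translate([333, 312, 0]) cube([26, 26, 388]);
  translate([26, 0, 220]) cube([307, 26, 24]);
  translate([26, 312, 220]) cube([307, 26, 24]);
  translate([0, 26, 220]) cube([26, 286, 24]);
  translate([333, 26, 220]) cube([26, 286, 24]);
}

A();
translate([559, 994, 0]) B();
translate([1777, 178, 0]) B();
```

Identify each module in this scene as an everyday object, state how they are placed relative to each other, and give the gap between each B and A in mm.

A is a table. B is a stool. Two stools sit around the table at the +y, +x sides. The gap between each stool and the table is 300 mm.

Each stool's nearest face is 300 mm from the table's bounding box.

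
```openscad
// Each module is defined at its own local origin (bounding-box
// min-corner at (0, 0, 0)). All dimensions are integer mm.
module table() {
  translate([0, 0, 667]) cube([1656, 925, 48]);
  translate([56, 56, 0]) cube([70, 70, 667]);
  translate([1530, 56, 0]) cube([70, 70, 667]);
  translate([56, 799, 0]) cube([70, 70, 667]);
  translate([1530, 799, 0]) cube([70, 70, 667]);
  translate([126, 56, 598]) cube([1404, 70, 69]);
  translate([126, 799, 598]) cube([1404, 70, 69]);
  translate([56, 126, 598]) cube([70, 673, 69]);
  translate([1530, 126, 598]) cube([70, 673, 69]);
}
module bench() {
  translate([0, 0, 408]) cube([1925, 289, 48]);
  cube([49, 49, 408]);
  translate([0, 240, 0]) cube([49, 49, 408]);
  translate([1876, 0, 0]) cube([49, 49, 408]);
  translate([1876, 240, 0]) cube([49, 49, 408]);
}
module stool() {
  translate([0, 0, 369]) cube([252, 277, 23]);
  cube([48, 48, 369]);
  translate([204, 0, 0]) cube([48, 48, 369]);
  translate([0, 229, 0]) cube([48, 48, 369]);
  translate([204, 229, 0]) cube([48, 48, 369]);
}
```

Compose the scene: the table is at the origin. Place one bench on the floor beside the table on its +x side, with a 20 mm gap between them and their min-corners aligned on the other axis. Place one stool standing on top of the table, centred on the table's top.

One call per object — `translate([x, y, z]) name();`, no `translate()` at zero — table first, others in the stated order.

table();
translate([1676, 0, 0]) bench();
translate([702, 324, 715]) stool();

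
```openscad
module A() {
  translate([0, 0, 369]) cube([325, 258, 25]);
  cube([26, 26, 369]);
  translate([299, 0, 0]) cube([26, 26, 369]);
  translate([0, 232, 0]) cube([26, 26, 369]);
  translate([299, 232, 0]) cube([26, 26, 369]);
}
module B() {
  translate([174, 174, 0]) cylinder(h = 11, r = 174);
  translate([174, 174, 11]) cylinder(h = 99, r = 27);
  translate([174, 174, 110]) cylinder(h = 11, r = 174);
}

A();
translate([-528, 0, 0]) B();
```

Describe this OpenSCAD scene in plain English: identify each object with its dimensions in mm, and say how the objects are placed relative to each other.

A is a four-legged stool. The seat is a 325×258×25 mm slab whose top surface is at z = 394 mm; four square legs, each 26×26 mm in cross-section, run from the floor (z = 0) to the underside of the seat, each flush with a corner of the seat.

B is a spool: two coaxial disc flanges of radius 174 mm and thickness 11 mm, joined by a core cylinder of radius 27 mm and height 99 mm. The lower flange rests on z = 0 and the three cylinders share a vertical axis.

The spool is on the floor beside the stool on its −x side.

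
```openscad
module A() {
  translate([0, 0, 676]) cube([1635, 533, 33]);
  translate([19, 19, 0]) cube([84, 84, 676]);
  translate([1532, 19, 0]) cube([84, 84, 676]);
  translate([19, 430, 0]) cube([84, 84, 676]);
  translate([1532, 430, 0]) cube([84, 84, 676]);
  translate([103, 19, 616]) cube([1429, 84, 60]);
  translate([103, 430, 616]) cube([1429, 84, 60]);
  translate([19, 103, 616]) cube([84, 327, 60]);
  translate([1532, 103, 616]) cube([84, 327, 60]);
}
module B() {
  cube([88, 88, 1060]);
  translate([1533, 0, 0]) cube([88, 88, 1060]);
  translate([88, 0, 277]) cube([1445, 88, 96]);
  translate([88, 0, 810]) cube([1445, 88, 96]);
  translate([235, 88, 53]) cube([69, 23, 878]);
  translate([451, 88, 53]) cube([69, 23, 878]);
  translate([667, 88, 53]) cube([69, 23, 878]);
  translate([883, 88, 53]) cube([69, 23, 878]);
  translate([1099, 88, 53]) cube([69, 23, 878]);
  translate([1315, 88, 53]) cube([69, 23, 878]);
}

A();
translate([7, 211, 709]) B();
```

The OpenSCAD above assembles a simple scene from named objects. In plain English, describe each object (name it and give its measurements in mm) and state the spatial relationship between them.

A is a rectangular dining table. The top is 1635×533×33 mm with its upper surface at z = 709 mm. It stands on four 84×84 mm square legs, each inset 19 mm from the nearest pair of top edges, running from the floor to the underside of the top. Four apron rails, 84 mm thick and 60 mm tall, run between adjacent legs with their top edges flush with the underside of the top and their outer faces flush with the legs' outer faces.

B is a fence section. Two 88×88 mm posts, 1060 mm tall, stand on the floor with a clear span of 1445 mm between their inner faces. Two horizontal rails of 88×96 mm section span the gap between the posts with their undersides at z = 277 mm and z = 810 mm, flush with the posts' −y face. 6 pickets, each 69 mm wide, 23 mm thick and 878 mm tall, are fixed to the +y face of the rails with their bottoms at z = 53 mm, evenly spaced across the span with equal gaps (rounded down to the nearest mm) at the −x end and between each pair — any rounding remainder accumulates at the +x end.

The fence section is on top of the table, centred.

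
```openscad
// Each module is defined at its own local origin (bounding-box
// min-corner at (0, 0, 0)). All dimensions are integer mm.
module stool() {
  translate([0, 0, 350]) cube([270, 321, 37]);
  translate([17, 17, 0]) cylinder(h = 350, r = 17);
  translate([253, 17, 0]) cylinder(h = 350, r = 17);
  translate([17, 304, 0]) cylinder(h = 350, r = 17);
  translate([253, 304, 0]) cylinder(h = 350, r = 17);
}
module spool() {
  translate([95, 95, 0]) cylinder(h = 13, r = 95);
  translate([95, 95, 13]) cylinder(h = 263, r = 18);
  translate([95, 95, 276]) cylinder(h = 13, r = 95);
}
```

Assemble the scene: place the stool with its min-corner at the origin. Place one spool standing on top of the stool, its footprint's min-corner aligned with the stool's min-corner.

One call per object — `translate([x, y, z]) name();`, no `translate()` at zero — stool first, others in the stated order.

stool();
translate([0, 0, 387]) spool();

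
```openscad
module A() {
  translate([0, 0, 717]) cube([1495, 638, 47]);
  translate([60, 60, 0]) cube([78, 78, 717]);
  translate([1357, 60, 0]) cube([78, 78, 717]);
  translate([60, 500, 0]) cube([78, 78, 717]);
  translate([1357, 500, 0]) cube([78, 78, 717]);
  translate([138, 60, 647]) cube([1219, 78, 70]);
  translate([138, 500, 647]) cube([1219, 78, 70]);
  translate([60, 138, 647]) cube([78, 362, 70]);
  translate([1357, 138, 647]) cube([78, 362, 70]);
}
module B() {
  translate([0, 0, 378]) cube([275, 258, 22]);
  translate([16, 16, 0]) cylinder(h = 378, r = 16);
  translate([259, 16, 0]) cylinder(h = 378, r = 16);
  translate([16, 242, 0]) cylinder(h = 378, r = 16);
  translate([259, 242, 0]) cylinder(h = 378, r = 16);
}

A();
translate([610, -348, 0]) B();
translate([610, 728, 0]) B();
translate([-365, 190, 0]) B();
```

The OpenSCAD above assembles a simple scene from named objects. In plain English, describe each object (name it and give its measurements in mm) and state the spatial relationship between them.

A is a table: top 1495 mm (x) × 638 mm (y), 47 mm thick, upper face at z = 764 mm, on four 78×78 mm square legs, each inset 60 mm from the nearest pair of top edges, running from z = 0 to the bottom of the top. Four apron rails, 78 mm thick and 70 mm tall, run between adjacent legs with their top edges flush with the underside of the top and their outer faces flush with the legs' outer faces.

B is a simple wooden stool: a rectangular seat 275 mm (x) by 258 mm (y), 22 mm thick, top face at z = 400 mm, on four round legs, each 32 mm in diameter. The legs rest on z = 0, each leg's axis is inset half a diameter from the nearest pair of seat edges (so the leg's bounding box is flush with the corner).

Three stools sit around the table at the −y, +y, −x sides.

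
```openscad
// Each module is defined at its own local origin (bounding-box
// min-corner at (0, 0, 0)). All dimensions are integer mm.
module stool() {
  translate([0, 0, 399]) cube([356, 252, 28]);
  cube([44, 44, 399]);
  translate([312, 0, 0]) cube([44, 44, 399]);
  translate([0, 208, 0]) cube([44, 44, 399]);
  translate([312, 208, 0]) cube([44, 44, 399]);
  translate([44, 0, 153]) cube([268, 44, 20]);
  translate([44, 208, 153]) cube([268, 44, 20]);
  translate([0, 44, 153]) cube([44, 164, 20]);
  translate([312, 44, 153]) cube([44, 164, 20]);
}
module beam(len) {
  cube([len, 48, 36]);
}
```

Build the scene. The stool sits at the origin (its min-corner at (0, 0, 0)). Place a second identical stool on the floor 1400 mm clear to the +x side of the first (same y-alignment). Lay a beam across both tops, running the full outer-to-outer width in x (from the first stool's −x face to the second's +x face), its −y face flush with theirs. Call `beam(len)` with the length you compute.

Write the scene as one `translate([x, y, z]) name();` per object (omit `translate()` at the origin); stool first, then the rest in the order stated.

stool();
translate([1756, 0, 0]) stool();
translate([0, 0, 427]) beam(2112);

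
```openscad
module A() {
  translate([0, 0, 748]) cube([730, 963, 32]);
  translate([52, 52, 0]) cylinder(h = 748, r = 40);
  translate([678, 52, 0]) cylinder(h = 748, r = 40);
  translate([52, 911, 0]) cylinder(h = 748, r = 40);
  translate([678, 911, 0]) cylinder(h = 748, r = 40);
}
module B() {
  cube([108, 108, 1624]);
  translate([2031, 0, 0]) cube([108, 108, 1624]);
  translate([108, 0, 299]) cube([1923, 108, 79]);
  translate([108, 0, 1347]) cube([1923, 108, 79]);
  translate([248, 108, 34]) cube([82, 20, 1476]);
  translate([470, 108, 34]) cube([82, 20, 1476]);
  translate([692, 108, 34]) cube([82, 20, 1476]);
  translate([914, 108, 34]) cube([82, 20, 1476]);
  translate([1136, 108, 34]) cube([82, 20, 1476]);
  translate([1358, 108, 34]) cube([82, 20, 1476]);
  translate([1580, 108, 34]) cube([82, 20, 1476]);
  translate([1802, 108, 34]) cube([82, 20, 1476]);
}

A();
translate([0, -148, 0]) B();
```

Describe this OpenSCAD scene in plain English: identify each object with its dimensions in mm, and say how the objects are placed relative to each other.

A is a table with a 730×963 mm rectangular top, 32 mm thick, top surface at z = 780 mm, supported by four round legs of 80 mm diameter, each leg's bounding box inset 12 mm from the nearest pair of top edges, running from the floor.

B is a fence section. Two 108×108 mm posts, 1624 mm tall, stand on the floor with a clear span of 1923 mm between their inner faces. Two horizontal rails of 108×79 mm section span the gap between the posts with their undersides at z = 299 mm and z = 1347 mm, flush with the posts' −y face. 8 pickets, each 82 mm wide, 20 mm thick and 1476 mm tall, are fixed to the +y face of the rails with their bottoms at z = 34 mm, evenly spaced across the span with equal gaps (rounded down to the nearest mm) at the −x end and between each pair — any rounding remainder accumulates at the +x end.

The fence section is on the floor beside the table on its −y side.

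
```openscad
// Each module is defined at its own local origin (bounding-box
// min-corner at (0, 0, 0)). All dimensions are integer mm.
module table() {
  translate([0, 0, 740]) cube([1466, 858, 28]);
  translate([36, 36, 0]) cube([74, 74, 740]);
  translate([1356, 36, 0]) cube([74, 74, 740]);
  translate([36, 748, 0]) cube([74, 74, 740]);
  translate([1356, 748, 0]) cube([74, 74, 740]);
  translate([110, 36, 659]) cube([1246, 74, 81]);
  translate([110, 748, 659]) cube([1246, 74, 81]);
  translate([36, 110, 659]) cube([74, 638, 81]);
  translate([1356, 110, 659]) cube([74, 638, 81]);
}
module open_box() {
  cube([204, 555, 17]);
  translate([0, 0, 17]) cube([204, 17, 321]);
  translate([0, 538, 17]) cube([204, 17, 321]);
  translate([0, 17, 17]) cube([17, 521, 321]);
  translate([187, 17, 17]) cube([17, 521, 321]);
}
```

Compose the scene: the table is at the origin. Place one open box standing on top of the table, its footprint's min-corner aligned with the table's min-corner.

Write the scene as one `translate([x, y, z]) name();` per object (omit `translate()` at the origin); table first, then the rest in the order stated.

table();
translate([0, 0, 768]) open_box();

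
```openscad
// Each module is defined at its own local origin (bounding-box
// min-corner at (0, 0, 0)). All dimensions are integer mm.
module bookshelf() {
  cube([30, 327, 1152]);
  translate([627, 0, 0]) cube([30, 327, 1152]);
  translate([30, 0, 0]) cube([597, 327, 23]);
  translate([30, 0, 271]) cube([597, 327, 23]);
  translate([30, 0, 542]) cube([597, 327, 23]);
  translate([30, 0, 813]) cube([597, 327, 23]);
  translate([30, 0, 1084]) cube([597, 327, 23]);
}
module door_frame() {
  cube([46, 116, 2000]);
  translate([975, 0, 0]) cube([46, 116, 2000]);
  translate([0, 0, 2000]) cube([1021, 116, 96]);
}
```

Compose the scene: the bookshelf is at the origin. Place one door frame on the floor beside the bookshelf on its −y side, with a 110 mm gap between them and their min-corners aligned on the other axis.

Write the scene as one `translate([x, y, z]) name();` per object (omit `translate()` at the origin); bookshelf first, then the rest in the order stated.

bookshelf();
translate([0, -226, 0]) door_frame();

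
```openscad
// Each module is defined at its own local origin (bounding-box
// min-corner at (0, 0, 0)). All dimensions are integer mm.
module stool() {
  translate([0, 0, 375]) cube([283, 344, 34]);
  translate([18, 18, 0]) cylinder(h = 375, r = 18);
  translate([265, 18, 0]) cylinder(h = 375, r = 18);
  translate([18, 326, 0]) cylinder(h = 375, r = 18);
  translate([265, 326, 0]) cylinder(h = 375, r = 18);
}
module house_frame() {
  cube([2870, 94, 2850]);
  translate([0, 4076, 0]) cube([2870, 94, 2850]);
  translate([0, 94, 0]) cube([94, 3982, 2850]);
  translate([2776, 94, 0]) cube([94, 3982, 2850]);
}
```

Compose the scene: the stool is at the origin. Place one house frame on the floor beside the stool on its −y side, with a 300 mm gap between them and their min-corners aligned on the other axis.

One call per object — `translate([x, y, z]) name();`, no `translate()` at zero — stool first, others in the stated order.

stool();
translate([0, -4470, 0]) house_frame();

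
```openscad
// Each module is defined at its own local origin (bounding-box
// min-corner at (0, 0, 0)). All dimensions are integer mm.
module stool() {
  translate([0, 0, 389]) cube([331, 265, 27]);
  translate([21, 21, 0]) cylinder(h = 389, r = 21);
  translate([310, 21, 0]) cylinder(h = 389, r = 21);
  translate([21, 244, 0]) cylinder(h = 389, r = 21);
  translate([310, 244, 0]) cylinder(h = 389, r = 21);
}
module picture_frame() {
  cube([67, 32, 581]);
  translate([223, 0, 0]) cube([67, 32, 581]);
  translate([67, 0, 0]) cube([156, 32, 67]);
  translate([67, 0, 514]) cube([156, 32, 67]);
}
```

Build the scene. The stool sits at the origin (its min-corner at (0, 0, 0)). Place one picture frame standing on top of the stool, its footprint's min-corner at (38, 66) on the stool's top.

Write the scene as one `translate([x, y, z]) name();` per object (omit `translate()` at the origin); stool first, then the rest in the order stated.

stool();
translate([38, 66, 416]) picture_frame();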